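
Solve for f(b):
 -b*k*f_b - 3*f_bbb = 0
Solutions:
 f(b) = C1 + Integral(C2*airyai(3^(2/3)*b*(-k)^(1/3)/3) + C3*airybi(3^(2/3)*b*(-k)^(1/3)/3), b)


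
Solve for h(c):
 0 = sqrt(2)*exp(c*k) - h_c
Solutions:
 h(c) = C1 + sqrt(2)*exp(c*k)/k


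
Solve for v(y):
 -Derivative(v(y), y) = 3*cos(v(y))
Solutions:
 v(y) = pi - asin((C1 + exp(6*y))/(C1 - exp(6*y)))
 v(y) = asin((C1 + exp(6*y))/(C1 - exp(6*y)))


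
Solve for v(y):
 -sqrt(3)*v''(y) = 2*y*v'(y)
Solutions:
 v(y) = C1 + C2*erf(3^(3/4)*y/3)


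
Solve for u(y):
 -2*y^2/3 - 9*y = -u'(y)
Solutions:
 u(y) = C1 + 2*y^3/9 + 9*y^2/2


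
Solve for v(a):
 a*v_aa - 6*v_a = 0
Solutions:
 v(a) = C1 + C2*a^7


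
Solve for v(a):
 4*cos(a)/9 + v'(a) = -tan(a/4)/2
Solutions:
 v(a) = C1 + 2*log(cos(a/4)) - 4*sin(a)/9


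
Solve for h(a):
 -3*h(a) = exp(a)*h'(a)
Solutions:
 h(a) = C1*exp(3*exp(-a))


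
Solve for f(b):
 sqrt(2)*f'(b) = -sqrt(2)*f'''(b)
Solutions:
 f(b) = C1 + C2*sin(b) + C3*cos(b)


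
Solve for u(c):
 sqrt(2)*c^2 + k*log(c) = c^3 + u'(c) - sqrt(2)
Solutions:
 u(c) = C1 - c^4/4 + sqrt(2)*c^3/3 + c*k*log(c) - c*k + sqrt(2)*c


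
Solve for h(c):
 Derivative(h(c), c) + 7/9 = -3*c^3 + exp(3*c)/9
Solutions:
 h(c) = C1 - 3*c^4/4 - 7*c/9 + exp(3*c)/27


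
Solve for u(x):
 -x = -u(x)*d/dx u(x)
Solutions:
 u(x) = -sqrt(C1 + x^2)
 u(x) = sqrt(C1 + x^2)


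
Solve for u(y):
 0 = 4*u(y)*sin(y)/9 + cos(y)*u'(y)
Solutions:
 u(y) = C1*cos(y)^(4/9)


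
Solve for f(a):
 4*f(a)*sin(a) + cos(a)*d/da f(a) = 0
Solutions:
 f(a) = C1*cos(a)^4


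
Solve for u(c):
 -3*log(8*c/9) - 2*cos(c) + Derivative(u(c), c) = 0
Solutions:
 u(c) = C1 + 3*c*log(c) - 6*c*log(3) - 3*c + 9*c*log(2) + 2*sin(c)


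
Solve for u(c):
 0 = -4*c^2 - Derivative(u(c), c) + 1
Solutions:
 u(c) = C1 - 4*c^3/3 + c


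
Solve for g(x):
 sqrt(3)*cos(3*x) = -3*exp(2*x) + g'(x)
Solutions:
 g(x) = C1 + 3*exp(2*x)/2 + sqrt(3)*sin(3*x)/3


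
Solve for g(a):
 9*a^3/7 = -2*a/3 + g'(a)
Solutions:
 g(a) = C1 + 9*a^4/28 + a^2/3


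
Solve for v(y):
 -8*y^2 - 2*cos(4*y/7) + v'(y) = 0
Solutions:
 v(y) = C1 + 8*y^3/3 + 7*sin(4*y/7)/2


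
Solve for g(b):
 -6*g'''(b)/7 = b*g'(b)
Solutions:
 g(b) = C1 + Integral(C2*airyai(-6^(2/3)*7^(1/3)*b/6) + C3*airybi(-6^(2/3)*7^(1/3)*b/6), b)


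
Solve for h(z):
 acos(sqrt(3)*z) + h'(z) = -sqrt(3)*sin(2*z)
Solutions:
 h(z) = C1 - z*acos(sqrt(3)*z) + sqrt(3)*sqrt(1 - 3*z^2)/3 + sqrt(3)*cos(2*z)/2


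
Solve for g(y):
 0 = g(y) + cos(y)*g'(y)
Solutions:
 g(y) = C1*sqrt(sin(y) - 1)/sqrt(sin(y) + 1)


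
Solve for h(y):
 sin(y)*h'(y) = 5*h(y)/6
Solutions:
 h(y) = C1*(cos(y) - 1)^(5/12)/(cos(y) + 1)^(5/12)


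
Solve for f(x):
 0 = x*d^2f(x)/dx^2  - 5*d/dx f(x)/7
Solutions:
 f(x) = C1 + C2*x^(12/7)


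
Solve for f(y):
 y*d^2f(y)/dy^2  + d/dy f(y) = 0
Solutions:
 f(y) = C1 + C2*log(y)


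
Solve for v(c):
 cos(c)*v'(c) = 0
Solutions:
 v(c) = C1


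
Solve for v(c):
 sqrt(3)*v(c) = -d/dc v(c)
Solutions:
 v(c) = C1*exp(-sqrt(3)*c)


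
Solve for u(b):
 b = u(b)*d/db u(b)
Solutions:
 u(b) = -sqrt(C1 + b^2)
 u(b) = sqrt(C1 + b^2)


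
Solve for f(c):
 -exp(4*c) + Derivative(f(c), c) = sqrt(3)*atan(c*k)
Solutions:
 f(c) = C1 + sqrt(3)*Piecewise((c*atan(c*k) - log(c^2*k^2 + 1)/(2*k), Ne(k, 0)), (0, True)) + exp(4*c)/4


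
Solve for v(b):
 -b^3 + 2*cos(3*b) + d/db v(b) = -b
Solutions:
 v(b) = C1 + b^4/4 - b^2/2 - 2*sin(3*b)/3


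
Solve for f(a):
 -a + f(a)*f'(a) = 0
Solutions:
 f(a) = -sqrt(C1 + a^2)
 f(a) = sqrt(C1 + a^2)


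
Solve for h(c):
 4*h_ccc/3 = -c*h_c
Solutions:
 h(c) = C1 + Integral(C2*airyai(-6^(1/3)*c/2) + C3*airybi(-6^(1/3)*c/2), c)


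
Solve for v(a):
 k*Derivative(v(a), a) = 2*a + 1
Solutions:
 v(a) = C1 + a^2/k + a/k


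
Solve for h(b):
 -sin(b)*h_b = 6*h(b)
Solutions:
 h(b) = C1*(cos(b)^3 + 3*cos(b)^2 + 3*cos(b) + 1)/(cos(b)^3 - 3*cos(b)^2 + 3*cos(b) - 1)


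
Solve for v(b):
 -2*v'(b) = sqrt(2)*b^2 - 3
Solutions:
 v(b) = C1 - sqrt(2)*b^3/6 + 3*b/2


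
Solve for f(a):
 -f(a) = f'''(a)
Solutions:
 f(a) = C3*exp(-a) + (C1*sin(sqrt(3)*a/2) + C2*cos(sqrt(3)*a/2))*exp(a/2)


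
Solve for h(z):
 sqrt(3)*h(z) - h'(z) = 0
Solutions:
 h(z) = C1*exp(sqrt(3)*z)


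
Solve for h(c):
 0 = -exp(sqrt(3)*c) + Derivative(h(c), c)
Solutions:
 h(c) = C1 + sqrt(3)*exp(sqrt(3)*c)/3


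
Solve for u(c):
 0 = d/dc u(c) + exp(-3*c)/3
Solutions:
 u(c) = C1 + exp(-3*c)/9


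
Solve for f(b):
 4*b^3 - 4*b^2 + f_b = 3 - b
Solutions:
 f(b) = C1 - b^4 + 4*b^3/3 - b^2/2 + 3*b


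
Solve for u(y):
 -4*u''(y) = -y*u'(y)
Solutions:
 u(y) = C1 + C2*erfi(sqrt(2)*y/4)


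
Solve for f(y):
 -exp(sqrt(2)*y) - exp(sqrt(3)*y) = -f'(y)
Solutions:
 f(y) = C1 + sqrt(2)*exp(sqrt(2)*y)/2 + sqrt(3)*exp(sqrt(3)*y)/3


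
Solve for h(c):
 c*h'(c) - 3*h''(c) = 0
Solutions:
 h(c) = C1 + C2*erfi(sqrt(6)*c/6)


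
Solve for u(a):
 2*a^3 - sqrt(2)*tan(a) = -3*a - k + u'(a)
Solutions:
 u(a) = C1 + a^4/2 + 3*a^2/2 + a*k + sqrt(2)*log(cos(a))


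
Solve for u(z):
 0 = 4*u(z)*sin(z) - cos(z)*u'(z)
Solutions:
 u(z) = C1/cos(z)^4


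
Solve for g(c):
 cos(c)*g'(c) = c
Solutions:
 g(c) = C1 + Integral(c/cos(c), c)


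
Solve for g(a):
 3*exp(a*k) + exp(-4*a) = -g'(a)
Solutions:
 g(a) = C1 + exp(-4*a)/4 - 3*exp(a*k)/k


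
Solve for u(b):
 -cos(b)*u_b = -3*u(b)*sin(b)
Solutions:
 u(b) = C1/cos(b)^3


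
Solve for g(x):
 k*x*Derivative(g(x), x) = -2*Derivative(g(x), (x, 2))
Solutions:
 g(x) = Piecewise((-sqrt(pi)*C1*erf(sqrt(k)*x/2)/sqrt(k) - C2, (k > 0) | (k < 0)), (-C1*x - C2, True))


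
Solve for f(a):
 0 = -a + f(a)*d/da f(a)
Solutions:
 f(a) = -sqrt(C1 + a^2)
 f(a) = sqrt(C1 + a^2)


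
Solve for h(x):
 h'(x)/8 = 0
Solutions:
 h(x) = C1


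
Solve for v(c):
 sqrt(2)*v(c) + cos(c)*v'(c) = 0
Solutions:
 v(c) = C1*(sin(c) - 1)^(sqrt(2)/2)/(sin(c) + 1)^(sqrt(2)/2)


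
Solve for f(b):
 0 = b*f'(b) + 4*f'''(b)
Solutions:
 f(b) = C1 + Integral(C2*airyai(-2^(1/3)*b/2) + C3*airybi(-2^(1/3)*b/2), b)


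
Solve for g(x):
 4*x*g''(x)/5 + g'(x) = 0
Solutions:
 g(x) = C1 + C2/x^(1/4)


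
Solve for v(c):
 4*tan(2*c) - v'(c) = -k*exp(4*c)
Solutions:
 v(c) = C1 + k*exp(4*c)/4 - 2*log(cos(2*c))


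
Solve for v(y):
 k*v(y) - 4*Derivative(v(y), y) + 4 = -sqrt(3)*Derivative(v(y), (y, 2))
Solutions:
 v(y) = C1*exp(sqrt(3)*y*(2 - sqrt(-sqrt(3)*k + 4))/3) + C2*exp(sqrt(3)*y*(sqrt(-sqrt(3)*k + 4) + 2)/3) - 4/k


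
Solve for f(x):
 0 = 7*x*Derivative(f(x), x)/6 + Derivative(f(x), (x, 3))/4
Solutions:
 f(x) = C1 + Integral(C2*airyai(-14^(1/3)*3^(2/3)*x/3) + C3*airybi(-14^(1/3)*3^(2/3)*x/3), x)


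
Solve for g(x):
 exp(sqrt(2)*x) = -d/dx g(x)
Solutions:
 g(x) = C1 - sqrt(2)*exp(sqrt(2)*x)/2


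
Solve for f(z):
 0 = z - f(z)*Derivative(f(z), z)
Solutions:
 f(z) = -sqrt(C1 + z^2)
 f(z) = sqrt(C1 + z^2)


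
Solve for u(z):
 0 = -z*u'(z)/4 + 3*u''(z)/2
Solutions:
 u(z) = C1 + C2*erfi(sqrt(3)*z/6)


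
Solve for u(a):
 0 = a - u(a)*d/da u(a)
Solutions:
 u(a) = -sqrt(C1 + a^2)
 u(a) = sqrt(C1 + a^2)


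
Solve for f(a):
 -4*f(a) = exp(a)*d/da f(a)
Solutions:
 f(a) = C1*exp(4*exp(-a))


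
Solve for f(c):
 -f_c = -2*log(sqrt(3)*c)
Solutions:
 f(c) = C1 + 2*c*log(c) - 2*c + c*log(3)


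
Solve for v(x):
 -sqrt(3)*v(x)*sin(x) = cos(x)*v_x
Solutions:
 v(x) = C1*cos(x)^(sqrt(3))


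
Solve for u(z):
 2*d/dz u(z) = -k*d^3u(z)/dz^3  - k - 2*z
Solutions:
 u(z) = C1 + C2*exp(-sqrt(2)*z*sqrt(-1/k)) + C3*exp(sqrt(2)*z*sqrt(-1/k)) - k*z/2 - z^2/2


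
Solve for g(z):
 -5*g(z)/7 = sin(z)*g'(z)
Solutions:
 g(z) = C1*(cos(z) + 1)^(5/14)/(cos(z) - 1)^(5/14)


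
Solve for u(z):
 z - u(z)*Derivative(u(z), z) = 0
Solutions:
 u(z) = -sqrt(C1 + z^2)
 u(z) = sqrt(C1 + z^2)


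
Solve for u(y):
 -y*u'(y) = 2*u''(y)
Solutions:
 u(y) = C1 + C2*erf(y/2)


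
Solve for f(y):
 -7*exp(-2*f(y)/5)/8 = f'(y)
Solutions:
 f(y) = 5*log(-sqrt(C1 - 7*y)) - 5*log(10) + 5*log(5)/2
 f(y) = 5*log(C1 - 7*y)/2 - 5*log(10) + 5*log(5)/2


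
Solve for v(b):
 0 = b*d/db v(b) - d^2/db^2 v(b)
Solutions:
 v(b) = C1 + C2*erfi(sqrt(2)*b/2)


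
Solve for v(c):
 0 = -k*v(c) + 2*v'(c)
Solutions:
 v(c) = C1*exp(c*k/2)


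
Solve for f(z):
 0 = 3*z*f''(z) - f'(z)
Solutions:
 f(z) = C1 + C2*z^(4/3)


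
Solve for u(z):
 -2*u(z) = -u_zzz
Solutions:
 u(z) = C3*exp(2^(1/3)*z) + (C1*sin(2^(1/3)*sqrt(3)*z/2) + C2*cos(2^(1/3)*sqrt(3)*z/2))*exp(-2^(1/3)*z/2)


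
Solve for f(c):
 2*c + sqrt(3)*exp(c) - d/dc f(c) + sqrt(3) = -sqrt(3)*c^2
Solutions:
 f(c) = C1 + sqrt(3)*c^3/3 + c^2 + sqrt(3)*c + sqrt(3)*exp(c)


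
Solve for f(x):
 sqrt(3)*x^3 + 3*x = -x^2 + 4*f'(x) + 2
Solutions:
 f(x) = C1 + sqrt(3)*x^4/16 + x^3/12 + 3*x^2/8 - x/2


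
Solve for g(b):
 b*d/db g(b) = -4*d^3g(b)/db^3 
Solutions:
 g(b) = C1 + Integral(C2*airyai(-2^(1/3)*b/2) + C3*airybi(-2^(1/3)*b/2), b)


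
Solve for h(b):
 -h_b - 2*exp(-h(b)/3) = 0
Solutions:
 h(b) = 3*log(C1 - 2*b/3)


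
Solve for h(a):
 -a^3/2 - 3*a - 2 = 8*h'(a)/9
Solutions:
 h(a) = C1 - 9*a^4/64 - 27*a^2/16 - 9*a/4


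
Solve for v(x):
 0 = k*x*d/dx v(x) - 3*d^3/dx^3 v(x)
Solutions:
 v(x) = C1 + Integral(C2*airyai(3^(2/3)*k^(1/3)*x/3) + C3*airybi(3^(2/3)*k^(1/3)*x/3), x)


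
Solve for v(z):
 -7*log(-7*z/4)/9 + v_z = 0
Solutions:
 v(z) = C1 + 7*z*log(-z)/9 + 7*z*(-2*log(2) - 1 + log(7))/9


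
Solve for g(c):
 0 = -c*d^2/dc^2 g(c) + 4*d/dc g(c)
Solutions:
 g(c) = C1 + C2*c^5


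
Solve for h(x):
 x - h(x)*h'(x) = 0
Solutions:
 h(x) = -sqrt(C1 + x^2)
 h(x) = sqrt(C1 + x^2)


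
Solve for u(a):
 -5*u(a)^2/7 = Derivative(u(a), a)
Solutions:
 u(a) = 7/(C1 + 5*a)


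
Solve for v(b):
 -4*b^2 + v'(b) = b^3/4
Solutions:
 v(b) = C1 + b^4/16 + 4*b^3/3


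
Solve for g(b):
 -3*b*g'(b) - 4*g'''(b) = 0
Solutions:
 g(b) = C1 + Integral(C2*airyai(-6^(1/3)*b/2) + C3*airybi(-6^(1/3)*b/2), b)


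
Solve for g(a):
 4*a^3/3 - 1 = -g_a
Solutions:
 g(a) = C1 - a^4/3 + a


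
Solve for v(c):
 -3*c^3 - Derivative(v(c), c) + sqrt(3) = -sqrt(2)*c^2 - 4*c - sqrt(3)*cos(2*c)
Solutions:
 v(c) = C1 - 3*c^4/4 + sqrt(2)*c^3/3 + 2*c^2 + sqrt(3)*(c + sin(c)*cos(c))


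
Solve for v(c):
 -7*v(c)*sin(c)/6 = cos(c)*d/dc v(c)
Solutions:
 v(c) = C1*cos(c)^(7/6)


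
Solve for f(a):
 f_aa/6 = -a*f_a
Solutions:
 f(a) = C1 + C2*erf(sqrt(3)*a)


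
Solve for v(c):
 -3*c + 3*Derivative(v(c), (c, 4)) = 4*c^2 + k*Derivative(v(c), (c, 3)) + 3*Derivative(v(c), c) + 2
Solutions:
 v(c) = C1 + C2*exp(c*(-2*2^(1/3)*k^2/(-2*k^3 + sqrt(-4*k^6 + (2*k^3 + 729)^2) - 729)^(1/3) + 2*k - 2^(2/3)*(-2*k^3 + sqrt(-4*k^6 + (2*k^3 + 729)^2) - 729)^(1/3))/18) + C3*exp(c*(-8*2^(1/3)*k^2/((-1 + sqrt(3)*I)*(-2*k^3 + sqrt(-4*k^6 + (2*k^3 + 729)^2) - 729)^(1/3)) + 4*k + 2^(2/3)*(-2*k^3 + sqrt(-4*k^6 + (2*k^3 + 729)^2) - 729)^(1/3) - 2^(2/3)*sqrt(3)*I*(-2*k^3 + sqrt(-4*k^6 + (2*k^3 + 729)^2) - 729)^(1/3))/36) + C4*exp(c*(8*2^(1/3)*k^2/((1 + sqrt(3)*I)*(-2*k^3 + sqrt(-4*k^6 + (2*k^3 + 729)^2) - 729)^(1/3)) + 4*k + 2^(2/3)*(-2*k^3 + sqrt(-4*k^6 + (2*k^3 + 729)^2) - 729)^(1/3) + 2^(2/3)*sqrt(3)*I*(-2*k^3 + sqrt(-4*k^6 + (2*k^3 + 729)^2) - 729)^(1/3))/36) - 4*c^3/9 - c^2/2 + 8*c*k/9 - 2*c/3


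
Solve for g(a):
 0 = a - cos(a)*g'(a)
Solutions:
 g(a) = C1 + Integral(a/cos(a), a)


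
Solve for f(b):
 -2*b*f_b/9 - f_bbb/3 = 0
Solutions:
 f(b) = C1 + Integral(C2*airyai(-2^(1/3)*3^(2/3)*b/3) + C3*airybi(-2^(1/3)*3^(2/3)*b/3), b)


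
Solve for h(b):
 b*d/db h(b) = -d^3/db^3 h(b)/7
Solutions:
 h(b) = C1 + Integral(C2*airyai(-7^(1/3)*b) + C3*airybi(-7^(1/3)*b), b)


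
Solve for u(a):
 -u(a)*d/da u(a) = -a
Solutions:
 u(a) = -sqrt(C1 + a^2)
 u(a) = sqrt(C1 + a^2)


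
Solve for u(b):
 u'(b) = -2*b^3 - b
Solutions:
 u(b) = C1 - b^4/2 - b^2/2


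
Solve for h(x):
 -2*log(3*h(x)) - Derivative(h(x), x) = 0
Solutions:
 Integral(1/(log(_y) + log(3)), (_y, h(x)))/2 = C1 - x


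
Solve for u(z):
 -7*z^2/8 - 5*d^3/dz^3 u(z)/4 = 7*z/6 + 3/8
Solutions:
 u(z) = C1 + C2*z + C3*z^2 - 7*z^5/600 - 7*z^4/180 - z^3/20


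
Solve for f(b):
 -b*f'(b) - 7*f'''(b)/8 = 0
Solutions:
 f(b) = C1 + Integral(C2*airyai(-2*7^(2/3)*b/7) + C3*airybi(-2*7^(2/3)*b/7), b)


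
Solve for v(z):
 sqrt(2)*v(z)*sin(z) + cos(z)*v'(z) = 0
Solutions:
 v(z) = C1*cos(z)^(sqrt(2))


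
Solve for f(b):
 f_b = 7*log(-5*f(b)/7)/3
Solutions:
 -3*Integral(1/(log(-_y) - log(7) + log(5)), (_y, f(b)))/7 = C1 - b


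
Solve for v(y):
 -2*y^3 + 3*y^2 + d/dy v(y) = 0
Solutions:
 v(y) = C1 + y^4/2 - y^3


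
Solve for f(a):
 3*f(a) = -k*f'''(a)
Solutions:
 f(a) = C1*exp(3^(1/3)*a*(-1/k)^(1/3)) + C2*exp(a*(-1/k)^(1/3)*(-3^(1/3) + 3^(5/6)*I)/2) + C3*exp(-a*(-1/k)^(1/3)*(3^(1/3) + 3^(5/6)*I)/2)


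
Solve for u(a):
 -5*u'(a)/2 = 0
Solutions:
 u(a) = C1


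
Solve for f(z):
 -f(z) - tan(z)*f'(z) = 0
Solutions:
 f(z) = C1/sin(z)


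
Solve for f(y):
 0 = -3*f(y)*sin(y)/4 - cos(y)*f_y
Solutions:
 f(y) = C1*cos(y)^(3/4)


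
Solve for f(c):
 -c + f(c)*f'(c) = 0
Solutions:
 f(c) = -sqrt(C1 + c^2)
 f(c) = sqrt(C1 + c^2)


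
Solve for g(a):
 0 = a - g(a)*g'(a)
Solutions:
 g(a) = -sqrt(C1 + a^2)
 g(a) = sqrt(C1 + a^2)


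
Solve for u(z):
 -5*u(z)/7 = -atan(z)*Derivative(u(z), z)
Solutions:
 u(z) = C1*exp(5*Integral(1/atan(z), z)/7)


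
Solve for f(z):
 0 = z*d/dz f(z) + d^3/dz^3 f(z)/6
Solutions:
 f(z) = C1 + Integral(C2*airyai(-6^(1/3)*z) + C3*airybi(-6^(1/3)*z), z)


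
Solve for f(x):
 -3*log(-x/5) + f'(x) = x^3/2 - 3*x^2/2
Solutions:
 f(x) = C1 + x^4/8 - x^3/2 + 3*x*log(-x) + 3*x*(-log(5) - 1)


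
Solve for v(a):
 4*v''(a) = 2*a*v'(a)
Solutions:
 v(a) = C1 + C2*erfi(a/2)


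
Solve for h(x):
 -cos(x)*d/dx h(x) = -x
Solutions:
 h(x) = C1 + Integral(x/cos(x), x)


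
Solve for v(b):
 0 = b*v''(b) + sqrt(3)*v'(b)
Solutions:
 v(b) = C1 + C2*b^(1 - sqrt(3))


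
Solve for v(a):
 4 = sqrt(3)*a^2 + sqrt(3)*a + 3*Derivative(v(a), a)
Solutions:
 v(a) = C1 - sqrt(3)*a^3/9 - sqrt(3)*a^2/6 + 4*a/3


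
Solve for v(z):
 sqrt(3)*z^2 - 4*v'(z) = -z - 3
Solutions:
 v(z) = C1 + sqrt(3)*z^3/12 + z^2/8 + 3*z/4


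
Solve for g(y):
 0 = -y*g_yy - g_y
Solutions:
 g(y) = C1 + C2*log(y)


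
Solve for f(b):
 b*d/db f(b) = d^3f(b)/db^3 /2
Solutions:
 f(b) = C1 + Integral(C2*airyai(2^(1/3)*b) + C3*airybi(2^(1/3)*b), b)


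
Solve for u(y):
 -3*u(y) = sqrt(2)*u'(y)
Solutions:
 u(y) = C1*exp(-3*sqrt(2)*y/2)


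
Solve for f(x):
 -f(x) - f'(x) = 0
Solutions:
 f(x) = C1*exp(-x)


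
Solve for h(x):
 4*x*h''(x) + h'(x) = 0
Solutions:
 h(x) = C1 + C2*x^(3/4)


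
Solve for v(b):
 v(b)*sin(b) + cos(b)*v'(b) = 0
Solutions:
 v(b) = C1*cos(b)


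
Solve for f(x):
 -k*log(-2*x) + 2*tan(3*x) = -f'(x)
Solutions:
 f(x) = C1 + k*x*(log(-x) - 1) + k*x*log(2) + 2*log(cos(3*x))/3


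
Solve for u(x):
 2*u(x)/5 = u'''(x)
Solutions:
 u(x) = C3*exp(2^(1/3)*5^(2/3)*x/5) + (C1*sin(2^(1/3)*sqrt(3)*5^(2/3)*x/10) + C2*cos(2^(1/3)*sqrt(3)*5^(2/3)*x/10))*exp(-2^(1/3)*5^(2/3)*x/10)


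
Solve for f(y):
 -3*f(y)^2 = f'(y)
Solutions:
 f(y) = 1/(C1 + 3*y)


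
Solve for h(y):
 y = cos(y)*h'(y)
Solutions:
 h(y) = C1 + Integral(y/cos(y), y)


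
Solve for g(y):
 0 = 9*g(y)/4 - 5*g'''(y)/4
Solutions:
 g(y) = C3*exp(15^(2/3)*y/5) + (C1*sin(3*3^(1/6)*5^(2/3)*y/10) + C2*cos(3*3^(1/6)*5^(2/3)*y/10))*exp(-15^(2/3)*y/10)


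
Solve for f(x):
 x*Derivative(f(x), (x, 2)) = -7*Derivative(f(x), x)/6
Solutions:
 f(x) = C1 + C2/x^(1/6)


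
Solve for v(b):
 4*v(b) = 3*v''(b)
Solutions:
 v(b) = C1*exp(-2*sqrt(3)*b/3) + C2*exp(2*sqrt(3)*b/3)


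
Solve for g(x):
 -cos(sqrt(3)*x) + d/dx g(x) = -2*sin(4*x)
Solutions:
 g(x) = C1 + sqrt(3)*sin(sqrt(3)*x)/3 + cos(4*x)/2


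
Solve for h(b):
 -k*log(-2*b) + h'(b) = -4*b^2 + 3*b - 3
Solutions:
 h(b) = C1 - 4*b^3/3 + 3*b^2/2 + b*k*log(-b) + b*(-k + k*log(2) - 3)


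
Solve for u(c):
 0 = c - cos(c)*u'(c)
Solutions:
 u(c) = C1 + Integral(c/cos(c), c)


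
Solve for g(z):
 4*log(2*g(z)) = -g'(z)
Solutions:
 Integral(1/(log(_y) + log(2)), (_y, g(z)))/4 = C1 - z


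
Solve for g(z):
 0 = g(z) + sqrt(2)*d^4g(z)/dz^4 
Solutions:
 g(z) = (C1*sin(2^(3/8)*z/2) + C2*cos(2^(3/8)*z/2))*exp(-2^(3/8)*z/2) + (C3*sin(2^(3/8)*z/2) + C4*cos(2^(3/8)*z/2))*exp(2^(3/8)*z/2)


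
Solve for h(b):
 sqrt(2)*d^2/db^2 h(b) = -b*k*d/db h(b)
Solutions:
 h(b) = Piecewise((-2^(3/4)*sqrt(pi)*C1*erf(2^(1/4)*b*sqrt(k)/2)/(2*sqrt(k)) - C2, (k > 0) | (k < 0)), (-C1*b - C2, True))


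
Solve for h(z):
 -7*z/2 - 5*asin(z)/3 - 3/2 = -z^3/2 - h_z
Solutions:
 h(z) = C1 - z^4/8 + 7*z^2/4 + 5*z*asin(z)/3 + 3*z/2 + 5*sqrt(1 - z^2)/3


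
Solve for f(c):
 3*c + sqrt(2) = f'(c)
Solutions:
 f(c) = C1 + 3*c^2/2 + sqrt(2)*c


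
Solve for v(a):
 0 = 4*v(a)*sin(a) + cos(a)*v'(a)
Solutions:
 v(a) = C1*cos(a)^4


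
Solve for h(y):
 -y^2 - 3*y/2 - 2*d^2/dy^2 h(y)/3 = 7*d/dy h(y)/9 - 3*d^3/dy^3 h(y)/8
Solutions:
 h(y) = C1 + C2*exp(2*y*(4 - sqrt(58))/9) + C3*exp(2*y*(4 + sqrt(58))/9) - 3*y^3/7 + 27*y^2/196 - 2025*y/1372


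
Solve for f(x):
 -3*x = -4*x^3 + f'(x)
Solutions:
 f(x) = C1 + x^4 - 3*x^2/2


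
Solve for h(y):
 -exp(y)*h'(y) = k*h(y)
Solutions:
 h(y) = C1*exp(k*exp(-y))


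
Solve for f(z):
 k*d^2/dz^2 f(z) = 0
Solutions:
 f(z) = C1 + C2*z


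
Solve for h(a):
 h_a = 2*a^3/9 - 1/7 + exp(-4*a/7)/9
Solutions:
 h(a) = C1 + a^4/18 - a/7 - 7*exp(-4*a/7)/36


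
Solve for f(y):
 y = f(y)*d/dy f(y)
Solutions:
 f(y) = -sqrt(C1 + y^2)
 f(y) = sqrt(C1 + y^2)


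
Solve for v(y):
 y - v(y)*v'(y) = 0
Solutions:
 v(y) = -sqrt(C1 + y^2)
 v(y) = sqrt(C1 + y^2)


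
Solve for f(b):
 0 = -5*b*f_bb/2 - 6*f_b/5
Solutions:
 f(b) = C1 + C2*b^(13/25)


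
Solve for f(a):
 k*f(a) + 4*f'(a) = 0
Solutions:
 f(a) = C1*exp(-a*k/4)


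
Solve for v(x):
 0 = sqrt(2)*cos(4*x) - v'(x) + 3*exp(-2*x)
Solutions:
 v(x) = C1 + sqrt(2)*sin(4*x)/4 - 3*exp(-2*x)/2


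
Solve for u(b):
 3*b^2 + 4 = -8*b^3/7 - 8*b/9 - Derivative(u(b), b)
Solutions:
 u(b) = C1 - 2*b^4/7 - b^3 - 4*b^2/9 - 4*b


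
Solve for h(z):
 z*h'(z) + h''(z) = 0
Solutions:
 h(z) = C1 + C2*erf(sqrt(2)*z/2)


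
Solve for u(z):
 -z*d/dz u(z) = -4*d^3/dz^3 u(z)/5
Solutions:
 u(z) = C1 + Integral(C2*airyai(10^(1/3)*z/2) + C3*airybi(10^(1/3)*z/2), z)


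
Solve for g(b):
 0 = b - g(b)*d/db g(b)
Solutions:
 g(b) = -sqrt(C1 + b^2)
 g(b) = sqrt(C1 + b^2)


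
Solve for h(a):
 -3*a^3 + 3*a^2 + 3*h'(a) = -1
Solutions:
 h(a) = C1 + a^4/4 - a^3/3 - a/3


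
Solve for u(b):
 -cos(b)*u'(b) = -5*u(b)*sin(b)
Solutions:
 u(b) = C1/cos(b)^5


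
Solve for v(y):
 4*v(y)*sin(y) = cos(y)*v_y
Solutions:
 v(y) = C1/cos(y)^4


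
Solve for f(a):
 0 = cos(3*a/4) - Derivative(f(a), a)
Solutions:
 f(a) = C1 + 4*sin(3*a/4)/3


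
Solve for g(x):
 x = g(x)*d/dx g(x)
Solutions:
 g(x) = -sqrt(C1 + x^2)
 g(x) = sqrt(C1 + x^2)


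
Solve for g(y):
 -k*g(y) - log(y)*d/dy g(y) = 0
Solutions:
 g(y) = C1*exp(-k*li(y))


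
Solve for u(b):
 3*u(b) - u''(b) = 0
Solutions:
 u(b) = C1*exp(-sqrt(3)*b) + C2*exp(sqrt(3)*b)


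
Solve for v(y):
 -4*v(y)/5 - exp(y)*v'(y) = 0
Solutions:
 v(y) = C1*exp(4*exp(-y)/5)


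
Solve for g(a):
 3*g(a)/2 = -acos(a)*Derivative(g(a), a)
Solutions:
 g(a) = C1*exp(-3*Integral(1/acos(a), a)/2)


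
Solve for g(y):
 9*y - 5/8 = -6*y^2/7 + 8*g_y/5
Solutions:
 g(y) = C1 + 5*y^3/28 + 45*y^2/16 - 25*y/64


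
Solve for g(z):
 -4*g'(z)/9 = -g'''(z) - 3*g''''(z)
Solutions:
 g(z) = C1 + C2*exp(-z*((6*sqrt(78) + 53)^(-1/3) + 2 + (6*sqrt(78) + 53)^(1/3))/18)*sin(sqrt(3)*z*(-(6*sqrt(78) + 53)^(1/3) + (6*sqrt(78) + 53)^(-1/3))/18) + C3*exp(-z*((6*sqrt(78) + 53)^(-1/3) + 2 + (6*sqrt(78) + 53)^(1/3))/18)*cos(sqrt(3)*z*(-(6*sqrt(78) + 53)^(1/3) + (6*sqrt(78) + 53)^(-1/3))/18) + C4*exp(z*(-1 + (6*sqrt(78) + 53)^(-1/3) + (6*sqrt(78) + 53)^(1/3))/9)


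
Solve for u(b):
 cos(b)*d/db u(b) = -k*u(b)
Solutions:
 u(b) = C1*exp(k*(log(sin(b) - 1) - log(sin(b) + 1))/2)


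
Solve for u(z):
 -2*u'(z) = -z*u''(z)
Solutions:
 u(z) = C1 + C2*z^3


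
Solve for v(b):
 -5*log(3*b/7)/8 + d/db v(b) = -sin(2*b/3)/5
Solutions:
 v(b) = C1 + 5*b*log(b)/8 - 5*b*log(7)/8 - 5*b/8 + 5*b*log(3)/8 + 3*cos(2*b/3)/10


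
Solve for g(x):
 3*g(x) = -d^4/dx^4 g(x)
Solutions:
 g(x) = (C1*sin(sqrt(2)*3^(1/4)*x/2) + C2*cos(sqrt(2)*3^(1/4)*x/2))*exp(-sqrt(2)*3^(1/4)*x/2) + (C3*sin(sqrt(2)*3^(1/4)*x/2) + C4*cos(sqrt(2)*3^(1/4)*x/2))*exp(sqrt(2)*3^(1/4)*x/2)


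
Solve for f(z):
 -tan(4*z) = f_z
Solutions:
 f(z) = C1 + log(cos(4*z))/4


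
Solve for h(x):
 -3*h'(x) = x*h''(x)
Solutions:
 h(x) = C1 + C2/x^2


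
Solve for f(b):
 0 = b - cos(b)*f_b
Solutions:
 f(b) = C1 + Integral(b/cos(b), b)


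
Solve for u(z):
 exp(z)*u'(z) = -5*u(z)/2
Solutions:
 u(z) = C1*exp(5*exp(-z)/2)


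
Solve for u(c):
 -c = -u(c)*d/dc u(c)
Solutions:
 u(c) = -sqrt(C1 + c^2)
 u(c) = sqrt(C1 + c^2)


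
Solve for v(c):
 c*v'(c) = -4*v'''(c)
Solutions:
 v(c) = C1 + Integral(C2*airyai(-2^(1/3)*c/2) + C3*airybi(-2^(1/3)*c/2), c)


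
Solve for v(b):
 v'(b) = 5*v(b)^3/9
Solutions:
 v(b) = -3*sqrt(2)*sqrt(-1/(C1 + 5*b))/2
 v(b) = 3*sqrt(2)*sqrt(-1/(C1 + 5*b))/2


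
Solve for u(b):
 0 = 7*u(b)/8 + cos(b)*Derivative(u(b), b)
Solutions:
 u(b) = C1*(sin(b) - 1)^(7/16)/(sin(b) + 1)^(7/16)


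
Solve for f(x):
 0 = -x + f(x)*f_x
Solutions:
 f(x) = -sqrt(C1 + x^2)
 f(x) = sqrt(C1 + x^2)


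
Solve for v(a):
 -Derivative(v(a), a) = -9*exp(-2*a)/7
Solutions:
 v(a) = C1 - 9*exp(-2*a)/14


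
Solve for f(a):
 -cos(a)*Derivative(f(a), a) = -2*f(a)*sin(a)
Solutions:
 f(a) = C1/cos(a)^2


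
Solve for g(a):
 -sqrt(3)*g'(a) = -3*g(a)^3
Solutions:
 g(a) = -sqrt(2)*sqrt(-1/(C1 + sqrt(3)*a))/2
 g(a) = sqrt(2)*sqrt(-1/(C1 + sqrt(3)*a))/2


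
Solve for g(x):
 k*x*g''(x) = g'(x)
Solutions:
 g(x) = C1 + x^(((re(k) + 1)*re(k) + im(k)^2)/(re(k)^2 + im(k)^2))*(C2*sin(log(x)*Abs(im(k))/(re(k)^2 + im(k)^2)) + C3*cos(log(x)*im(k)/(re(k)^2 + im(k)^2)))


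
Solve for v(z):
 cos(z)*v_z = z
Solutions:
 v(z) = C1 + Integral(z/cos(z), z)


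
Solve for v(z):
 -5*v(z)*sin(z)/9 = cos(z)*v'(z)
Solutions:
 v(z) = C1*cos(z)^(5/9)


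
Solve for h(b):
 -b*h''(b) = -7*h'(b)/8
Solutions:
 h(b) = C1 + C2*b^(15/8)


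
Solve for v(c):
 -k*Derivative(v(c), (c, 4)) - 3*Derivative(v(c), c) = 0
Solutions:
 v(c) = C1 + C2*exp(3^(1/3)*c*(-1/k)^(1/3)) + C3*exp(c*(-1/k)^(1/3)*(-3^(1/3) + 3^(5/6)*I)/2) + C4*exp(-c*(-1/k)^(1/3)*(3^(1/3) + 3^(5/6)*I)/2)


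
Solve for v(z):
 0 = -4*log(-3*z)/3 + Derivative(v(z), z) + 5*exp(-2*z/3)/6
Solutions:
 v(z) = C1 + 4*z*log(-z)/3 + 4*z*(-1 + log(3))/3 + 5*exp(-2*z/3)/4


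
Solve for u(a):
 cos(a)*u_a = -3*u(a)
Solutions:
 u(a) = C1*(sin(a) - 1)^(3/2)/(sin(a) + 1)^(3/2)


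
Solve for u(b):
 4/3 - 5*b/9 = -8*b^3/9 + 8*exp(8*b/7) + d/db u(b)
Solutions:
 u(b) = C1 + 2*b^4/9 - 5*b^2/18 + 4*b/3 - 7*exp(8*b/7)


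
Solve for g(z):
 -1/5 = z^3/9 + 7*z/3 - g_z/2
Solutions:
 g(z) = C1 + z^4/18 + 7*z^2/3 + 2*z/5


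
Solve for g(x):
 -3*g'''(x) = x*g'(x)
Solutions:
 g(x) = C1 + Integral(C2*airyai(-3^(2/3)*x/3) + C3*airybi(-3^(2/3)*x/3), x)


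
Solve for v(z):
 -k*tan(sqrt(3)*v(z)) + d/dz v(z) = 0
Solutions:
 v(z) = sqrt(3)*(pi - asin(C1*exp(sqrt(3)*k*z)))/3
 v(z) = sqrt(3)*asin(C1*exp(sqrt(3)*k*z))/3


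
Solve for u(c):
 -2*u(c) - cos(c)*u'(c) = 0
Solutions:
 u(c) = C1*(sin(c) - 1)/(sin(c) + 1)


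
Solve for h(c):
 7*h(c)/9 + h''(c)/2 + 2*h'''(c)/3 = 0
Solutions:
 h(c) = C1*exp(c*(-6 + 3*3^(1/3)/(4*sqrt(826) + 115)^(1/3) + 3^(2/3)*(4*sqrt(826) + 115)^(1/3))/24)*sin(3^(1/6)*c*(-(4*sqrt(826) + 115)^(1/3) + 3^(2/3)/(4*sqrt(826) + 115)^(1/3))/8) + C2*exp(c*(-6 + 3*3^(1/3)/(4*sqrt(826) + 115)^(1/3) + 3^(2/3)*(4*sqrt(826) + 115)^(1/3))/24)*cos(3^(1/6)*c*(-(4*sqrt(826) + 115)^(1/3) + 3^(2/3)/(4*sqrt(826) + 115)^(1/3))/8) + C3*exp(-c*(3*3^(1/3)/(4*sqrt(826) + 115)^(1/3) + 3 + 3^(2/3)*(4*sqrt(826) + 115)^(1/3))/12)


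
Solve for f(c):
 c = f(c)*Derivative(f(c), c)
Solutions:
 f(c) = -sqrt(C1 + c^2)
 f(c) = sqrt(C1 + c^2)


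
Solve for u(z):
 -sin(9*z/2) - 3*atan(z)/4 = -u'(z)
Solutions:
 u(z) = C1 + 3*z*atan(z)/4 - 3*log(z^2 + 1)/8 - 2*cos(9*z/2)/9


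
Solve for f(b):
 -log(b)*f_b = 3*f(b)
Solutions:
 f(b) = C1*exp(-3*li(b))


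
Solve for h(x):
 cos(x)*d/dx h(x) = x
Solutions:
 h(x) = C1 + Integral(x/cos(x), x)


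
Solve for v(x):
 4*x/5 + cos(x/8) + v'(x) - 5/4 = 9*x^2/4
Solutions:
 v(x) = C1 + 3*x^3/4 - 2*x^2/5 + 5*x/4 - 8*sin(x/8)


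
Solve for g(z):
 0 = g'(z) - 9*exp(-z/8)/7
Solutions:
 g(z) = C1 - 72*exp(-z/8)/7


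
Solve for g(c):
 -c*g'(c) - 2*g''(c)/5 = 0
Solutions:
 g(c) = C1 + C2*erf(sqrt(5)*c/2)


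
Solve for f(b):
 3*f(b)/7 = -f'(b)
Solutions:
 f(b) = C1*exp(-3*b/7)


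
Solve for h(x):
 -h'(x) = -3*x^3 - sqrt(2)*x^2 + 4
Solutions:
 h(x) = C1 + 3*x^4/4 + sqrt(2)*x^3/3 - 4*x


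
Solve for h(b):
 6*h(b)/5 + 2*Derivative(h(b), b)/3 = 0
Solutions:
 h(b) = C1*exp(-9*b/5)


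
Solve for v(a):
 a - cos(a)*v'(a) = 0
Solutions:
 v(a) = C1 + Integral(a/cos(a), a)


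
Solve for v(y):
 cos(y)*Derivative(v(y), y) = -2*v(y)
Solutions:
 v(y) = C1*(sin(y) - 1)/(sin(y) + 1)


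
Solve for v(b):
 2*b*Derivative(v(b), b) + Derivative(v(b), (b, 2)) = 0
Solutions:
 v(b) = C1 + C2*erf(b)


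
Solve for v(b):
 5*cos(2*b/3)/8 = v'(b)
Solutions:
 v(b) = C1 + 15*sin(2*b/3)/16


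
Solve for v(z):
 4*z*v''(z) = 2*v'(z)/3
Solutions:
 v(z) = C1 + C2*z^(7/6)


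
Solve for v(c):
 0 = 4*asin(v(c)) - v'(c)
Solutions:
 Integral(1/asin(_y), (_y, v(c))) = C1 + 4*c


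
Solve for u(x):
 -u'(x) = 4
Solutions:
 u(x) = C1 - 4*x


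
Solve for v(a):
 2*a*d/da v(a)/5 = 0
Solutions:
 v(a) = C1


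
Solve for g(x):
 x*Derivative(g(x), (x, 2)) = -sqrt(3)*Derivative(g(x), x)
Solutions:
 g(x) = C1 + C2*x^(1 - sqrt(3))


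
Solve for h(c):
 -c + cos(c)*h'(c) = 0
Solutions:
 h(c) = C1 + Integral(c/cos(c), c)


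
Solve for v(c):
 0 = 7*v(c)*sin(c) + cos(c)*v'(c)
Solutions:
 v(c) = C1*cos(c)^7


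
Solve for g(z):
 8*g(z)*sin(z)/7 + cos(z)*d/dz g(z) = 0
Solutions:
 g(z) = C1*cos(z)^(8/7)


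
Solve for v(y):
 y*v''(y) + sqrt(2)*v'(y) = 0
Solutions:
 v(y) = C1 + C2*y^(1 - sqrt(2))


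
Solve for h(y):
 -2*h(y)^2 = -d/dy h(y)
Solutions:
 h(y) = -1/(C1 + 2*y)


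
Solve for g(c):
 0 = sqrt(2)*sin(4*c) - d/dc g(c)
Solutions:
 g(c) = C1 - sqrt(2)*cos(4*c)/4


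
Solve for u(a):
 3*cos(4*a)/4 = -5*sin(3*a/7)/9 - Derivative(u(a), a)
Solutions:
 u(a) = C1 - 3*sin(4*a)/16 + 35*cos(3*a/7)/27


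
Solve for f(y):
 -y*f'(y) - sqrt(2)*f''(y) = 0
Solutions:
 f(y) = C1 + C2*erf(2^(1/4)*y/2)


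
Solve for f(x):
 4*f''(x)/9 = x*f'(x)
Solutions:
 f(x) = C1 + C2*erfi(3*sqrt(2)*x/4)


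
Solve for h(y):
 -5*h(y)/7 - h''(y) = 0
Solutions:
 h(y) = C1*sin(sqrt(35)*y/7) + C2*cos(sqrt(35)*y/7)


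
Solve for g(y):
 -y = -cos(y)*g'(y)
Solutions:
 g(y) = C1 + Integral(y/cos(y), y)


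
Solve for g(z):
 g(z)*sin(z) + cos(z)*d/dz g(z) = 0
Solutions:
 g(z) = C1*cos(z)


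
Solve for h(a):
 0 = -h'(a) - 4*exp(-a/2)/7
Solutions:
 h(a) = C1 + 8*exp(-a/2)/7


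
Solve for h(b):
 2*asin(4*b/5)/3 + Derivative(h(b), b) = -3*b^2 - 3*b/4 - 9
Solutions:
 h(b) = C1 - b^3 - 3*b^2/8 - 2*b*asin(4*b/5)/3 - 9*b - sqrt(25 - 16*b^2)/6


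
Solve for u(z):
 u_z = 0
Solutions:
 u(z) = C1


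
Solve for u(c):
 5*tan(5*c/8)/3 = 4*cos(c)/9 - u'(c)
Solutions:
 u(c) = C1 + 8*log(cos(5*c/8))/3 + 4*sin(c)/9


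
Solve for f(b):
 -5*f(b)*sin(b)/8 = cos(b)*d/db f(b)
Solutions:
 f(b) = C1*cos(b)^(5/8)


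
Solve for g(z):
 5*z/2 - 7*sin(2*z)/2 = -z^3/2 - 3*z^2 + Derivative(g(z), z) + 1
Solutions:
 g(z) = C1 + z^4/8 + z^3 + 5*z^2/4 - z + 7*cos(2*z)/4


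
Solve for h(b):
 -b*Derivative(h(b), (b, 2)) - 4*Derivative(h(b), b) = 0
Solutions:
 h(b) = C1 + C2/b^3


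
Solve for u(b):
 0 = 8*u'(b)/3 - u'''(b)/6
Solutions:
 u(b) = C1 + C2*exp(-4*b) + C3*exp(4*b)


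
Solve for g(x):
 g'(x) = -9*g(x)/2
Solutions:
 g(x) = C1*exp(-9*x/2)


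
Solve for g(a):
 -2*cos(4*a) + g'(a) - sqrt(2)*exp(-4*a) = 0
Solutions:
 g(a) = C1 + sin(4*a)/2 - sqrt(2)*exp(-4*a)/4


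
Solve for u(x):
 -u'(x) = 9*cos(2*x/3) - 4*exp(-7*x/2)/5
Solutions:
 u(x) = C1 - 27*sin(2*x/3)/2 - 8*exp(-7*x/2)/35


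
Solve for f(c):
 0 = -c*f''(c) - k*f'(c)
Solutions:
 f(c) = C1 + c^(1 - re(k))*(C2*sin(log(c)*Abs(im(k))) + C3*cos(log(c)*im(k)))


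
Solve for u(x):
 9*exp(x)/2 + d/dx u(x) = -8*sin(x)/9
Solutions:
 u(x) = C1 - 9*exp(x)/2 + 8*cos(x)/9


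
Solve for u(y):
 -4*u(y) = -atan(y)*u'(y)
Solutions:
 u(y) = C1*exp(4*Integral(1/atan(y), y))


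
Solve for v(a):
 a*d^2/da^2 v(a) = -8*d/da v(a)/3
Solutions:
 v(a) = C1 + C2/a^(5/3)


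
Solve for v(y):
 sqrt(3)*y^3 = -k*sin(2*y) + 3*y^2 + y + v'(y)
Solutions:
 v(y) = C1 - k*cos(2*y)/2 + sqrt(3)*y^4/4 - y^3 - y^2/2


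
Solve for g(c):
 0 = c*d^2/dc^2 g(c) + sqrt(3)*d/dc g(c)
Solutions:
 g(c) = C1 + C2*c^(1 - sqrt(3))


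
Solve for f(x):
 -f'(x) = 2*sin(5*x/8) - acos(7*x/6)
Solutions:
 f(x) = C1 + x*acos(7*x/6) - sqrt(36 - 49*x^2)/7 + 16*cos(5*x/8)/5


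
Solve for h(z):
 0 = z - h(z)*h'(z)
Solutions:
 h(z) = -sqrt(C1 + z^2)
 h(z) = sqrt(C1 + z^2)


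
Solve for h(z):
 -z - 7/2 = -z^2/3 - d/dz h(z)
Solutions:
 h(z) = C1 - z^3/9 + z^2/2 + 7*z/2


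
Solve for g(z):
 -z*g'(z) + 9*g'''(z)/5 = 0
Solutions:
 g(z) = C1 + Integral(C2*airyai(15^(1/3)*z/3) + C3*airybi(15^(1/3)*z/3), z)


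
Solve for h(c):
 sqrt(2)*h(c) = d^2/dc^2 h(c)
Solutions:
 h(c) = C1*exp(-2^(1/4)*c) + C2*exp(2^(1/4)*c)


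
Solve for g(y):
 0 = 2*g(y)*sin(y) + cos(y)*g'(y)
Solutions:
 g(y) = C1*cos(y)^2


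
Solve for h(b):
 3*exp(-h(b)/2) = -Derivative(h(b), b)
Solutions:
 h(b) = 2*log(C1 - 3*b/2)


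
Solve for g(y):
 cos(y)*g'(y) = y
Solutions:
 g(y) = C1 + Integral(y/cos(y), y)


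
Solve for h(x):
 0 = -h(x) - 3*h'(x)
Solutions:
 h(x) = C1*exp(-x/3)


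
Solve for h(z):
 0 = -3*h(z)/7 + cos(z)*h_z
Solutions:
 h(z) = C1*(sin(z) + 1)^(3/14)/(sin(z) - 1)^(3/14)


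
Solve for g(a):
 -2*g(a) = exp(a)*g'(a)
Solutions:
 g(a) = C1*exp(2*exp(-a))


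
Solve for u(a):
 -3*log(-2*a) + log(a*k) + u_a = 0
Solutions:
 u(a) = C1 + a*(-log(-k) - 2 + 3*log(2)) + 2*a*log(-a)


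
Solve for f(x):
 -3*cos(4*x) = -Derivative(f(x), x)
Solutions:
 f(x) = C1 + 3*sin(4*x)/4


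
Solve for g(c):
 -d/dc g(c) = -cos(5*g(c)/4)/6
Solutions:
 -c/6 - 2*log(sin(5*g(c)/4) - 1)/5 + 2*log(sin(5*g(c)/4) + 1)/5 = C1


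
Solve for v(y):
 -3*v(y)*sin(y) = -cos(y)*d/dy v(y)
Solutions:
 v(y) = C1/cos(y)^3


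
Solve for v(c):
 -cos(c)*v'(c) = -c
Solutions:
 v(c) = C1 + Integral(c/cos(c), c)


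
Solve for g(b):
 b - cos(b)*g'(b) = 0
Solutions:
 g(b) = C1 + Integral(b/cos(b), b)


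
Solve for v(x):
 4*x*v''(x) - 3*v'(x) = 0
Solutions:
 v(x) = C1 + C2*x^(7/4)


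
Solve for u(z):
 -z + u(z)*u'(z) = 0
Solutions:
 u(z) = -sqrt(C1 + z^2)
 u(z) = sqrt(C1 + z^2)


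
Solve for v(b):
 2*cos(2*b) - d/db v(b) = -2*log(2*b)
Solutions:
 v(b) = C1 + 2*b*log(b) - 2*b + 2*b*log(2) + sin(2*b)


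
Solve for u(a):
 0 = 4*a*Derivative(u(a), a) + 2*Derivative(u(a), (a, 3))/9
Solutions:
 u(a) = C1 + Integral(C2*airyai(-18^(1/3)*a) + C3*airybi(-18^(1/3)*a), a)


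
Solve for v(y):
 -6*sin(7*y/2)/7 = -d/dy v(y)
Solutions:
 v(y) = C1 - 12*cos(7*y/2)/49


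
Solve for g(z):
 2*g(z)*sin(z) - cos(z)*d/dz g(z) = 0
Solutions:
 g(z) = C1/cos(z)^2


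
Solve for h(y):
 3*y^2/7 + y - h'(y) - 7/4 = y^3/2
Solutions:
 h(y) = C1 - y^4/8 + y^3/7 + y^2/2 - 7*y/4


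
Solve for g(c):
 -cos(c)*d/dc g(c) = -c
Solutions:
 g(c) = C1 + Integral(c/cos(c), c)


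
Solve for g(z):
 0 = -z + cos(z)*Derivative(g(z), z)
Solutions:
 g(z) = C1 + Integral(z/cos(z), z)


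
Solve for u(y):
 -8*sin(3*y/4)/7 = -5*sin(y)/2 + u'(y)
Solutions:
 u(y) = C1 + 32*cos(3*y/4)/21 - 5*cos(y)/2


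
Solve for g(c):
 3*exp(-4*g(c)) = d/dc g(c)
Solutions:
 g(c) = log(-I*(C1 + 12*c)^(1/4))
 g(c) = log(I*(C1 + 12*c)^(1/4))
 g(c) = log(-(C1 + 12*c)^(1/4))
 g(c) = log(C1 + 12*c)/4


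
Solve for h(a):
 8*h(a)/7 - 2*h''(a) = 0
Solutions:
 h(a) = C1*exp(-2*sqrt(7)*a/7) + C2*exp(2*sqrt(7)*a/7)


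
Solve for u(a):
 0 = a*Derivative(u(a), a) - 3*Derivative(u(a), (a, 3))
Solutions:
 u(a) = C1 + Integral(C2*airyai(3^(2/3)*a/3) + C3*airybi(3^(2/3)*a/3), a)


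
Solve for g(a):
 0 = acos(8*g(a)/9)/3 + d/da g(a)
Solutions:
 Integral(1/acos(8*_y/9), (_y, g(a))) = C1 - a/3


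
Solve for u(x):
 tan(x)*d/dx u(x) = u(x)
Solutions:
 u(x) = C1*sin(x)


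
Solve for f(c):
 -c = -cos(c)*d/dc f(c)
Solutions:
 f(c) = C1 + Integral(c/cos(c), c)


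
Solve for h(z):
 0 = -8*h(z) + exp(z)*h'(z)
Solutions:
 h(z) = C1*exp(-8*exp(-z))


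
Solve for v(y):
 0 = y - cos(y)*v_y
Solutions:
 v(y) = C1 + Integral(y/cos(y), y)


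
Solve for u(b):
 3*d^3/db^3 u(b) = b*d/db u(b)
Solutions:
 u(b) = C1 + Integral(C2*airyai(3^(2/3)*b/3) + C3*airybi(3^(2/3)*b/3), b)


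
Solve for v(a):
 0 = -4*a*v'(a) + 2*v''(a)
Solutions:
 v(a) = C1 + C2*erfi(a)


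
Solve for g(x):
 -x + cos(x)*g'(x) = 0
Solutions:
 g(x) = C1 + Integral(x/cos(x), x)


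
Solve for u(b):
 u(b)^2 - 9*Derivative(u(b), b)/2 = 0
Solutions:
 u(b) = -9/(C1 + 2*b)


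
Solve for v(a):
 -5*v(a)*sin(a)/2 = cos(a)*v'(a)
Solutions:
 v(a) = C1*cos(a)^(5/2)


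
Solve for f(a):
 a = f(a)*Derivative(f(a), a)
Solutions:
 f(a) = -sqrt(C1 + a^2)
 f(a) = sqrt(C1 + a^2)


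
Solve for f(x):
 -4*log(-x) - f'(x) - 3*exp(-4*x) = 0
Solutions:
 f(x) = C1 - 4*x*log(-x) + 4*x + 3*exp(-4*x)/4


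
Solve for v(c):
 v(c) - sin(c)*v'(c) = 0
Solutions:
 v(c) = C1*sqrt(cos(c) - 1)/sqrt(cos(c) + 1)


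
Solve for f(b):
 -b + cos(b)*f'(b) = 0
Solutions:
 f(b) = C1 + Integral(b/cos(b), b)


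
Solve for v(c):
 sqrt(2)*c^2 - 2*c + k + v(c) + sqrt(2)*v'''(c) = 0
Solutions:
 v(c) = C3*exp(-2^(5/6)*c/2) - sqrt(2)*c^2 + 2*c - k + (C1*sin(2^(5/6)*sqrt(3)*c/4) + C2*cos(2^(5/6)*sqrt(3)*c/4))*exp(2^(5/6)*c/4)


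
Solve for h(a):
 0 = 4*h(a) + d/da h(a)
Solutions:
 h(a) = C1*exp(-4*a)


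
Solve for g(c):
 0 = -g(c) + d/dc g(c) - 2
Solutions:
 g(c) = C1*exp(c) - 2


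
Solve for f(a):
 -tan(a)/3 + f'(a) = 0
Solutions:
 f(a) = C1 - log(cos(a))/3


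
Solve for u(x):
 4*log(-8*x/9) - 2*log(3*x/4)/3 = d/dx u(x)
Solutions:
 u(x) = C1 + 10*x*log(x)/3 + x*(-9*log(3) - 10/3 + log(6)/3 + 13*log(2) + 4*I*pi)


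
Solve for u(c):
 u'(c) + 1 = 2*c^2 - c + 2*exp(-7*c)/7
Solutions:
 u(c) = C1 + 2*c^3/3 - c^2/2 - c - 2*exp(-7*c)/49


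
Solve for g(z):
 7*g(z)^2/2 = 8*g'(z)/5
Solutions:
 g(z) = -16/(C1 + 35*z)


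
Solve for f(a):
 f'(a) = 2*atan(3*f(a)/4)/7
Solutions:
 Integral(1/atan(3*_y/4), (_y, f(a))) = C1 + 2*a/7


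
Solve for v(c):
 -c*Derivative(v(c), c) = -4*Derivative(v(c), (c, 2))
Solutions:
 v(c) = C1 + C2*erfi(sqrt(2)*c/4)


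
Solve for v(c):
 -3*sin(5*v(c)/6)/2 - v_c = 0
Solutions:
 3*c/2 + 3*log(cos(5*v(c)/6) - 1)/5 - 3*log(cos(5*v(c)/6) + 1)/5 = C1


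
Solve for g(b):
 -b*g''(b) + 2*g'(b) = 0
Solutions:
 g(b) = C1 + C2*b^3


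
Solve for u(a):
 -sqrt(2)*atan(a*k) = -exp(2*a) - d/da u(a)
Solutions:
 u(a) = C1 + sqrt(2)*Piecewise((a*atan(a*k) - log(a^2*k^2 + 1)/(2*k), Ne(k, 0)), (0, True)) - exp(2*a)/2


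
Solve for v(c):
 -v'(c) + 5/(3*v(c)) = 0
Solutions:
 v(c) = -sqrt(C1 + 30*c)/3
 v(c) = sqrt(C1 + 30*c)/3


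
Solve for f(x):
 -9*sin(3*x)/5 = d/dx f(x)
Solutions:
 f(x) = C1 + 3*cos(3*x)/5


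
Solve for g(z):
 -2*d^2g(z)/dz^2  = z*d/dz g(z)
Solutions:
 g(z) = C1 + C2*erf(z/2)


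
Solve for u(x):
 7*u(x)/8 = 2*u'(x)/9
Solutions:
 u(x) = C1*exp(63*x/16)


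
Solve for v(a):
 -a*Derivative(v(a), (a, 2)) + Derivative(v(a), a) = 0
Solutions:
 v(a) = C1 + C2*a^2


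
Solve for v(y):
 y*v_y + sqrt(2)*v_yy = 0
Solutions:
 v(y) = C1 + C2*erf(2^(1/4)*y/2)


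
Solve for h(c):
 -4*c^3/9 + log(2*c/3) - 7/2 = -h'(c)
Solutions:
 h(c) = C1 + c^4/9 - c*log(c) + c*log(3/2) + 9*c/2


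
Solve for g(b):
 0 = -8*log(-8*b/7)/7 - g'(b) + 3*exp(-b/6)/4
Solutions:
 g(b) = C1 - 8*b*log(-b)/7 + 8*b*(-3*log(2) + 1 + log(7))/7 - 9*exp(-b/6)/2


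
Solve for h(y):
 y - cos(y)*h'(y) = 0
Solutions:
 h(y) = C1 + Integral(y/cos(y), y)


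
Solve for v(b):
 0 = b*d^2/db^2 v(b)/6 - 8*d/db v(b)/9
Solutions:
 v(b) = C1 + C2*b^(19/3)


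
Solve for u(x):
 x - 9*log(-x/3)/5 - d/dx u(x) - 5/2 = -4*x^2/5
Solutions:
 u(x) = C1 + 4*x^3/15 + x^2/2 - 9*x*log(-x)/5 + x*(-7 + 18*log(3))/10


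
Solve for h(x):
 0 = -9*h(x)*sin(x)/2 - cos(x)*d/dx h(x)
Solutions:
 h(x) = C1*cos(x)^(9/2)


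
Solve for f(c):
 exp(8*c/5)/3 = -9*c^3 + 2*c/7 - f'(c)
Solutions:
 f(c) = C1 - 9*c^4/4 + c^2/7 - 5*exp(8*c/5)/24


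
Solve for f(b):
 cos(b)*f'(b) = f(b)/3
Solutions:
 f(b) = C1*(sin(b) + 1)^(1/6)/(sin(b) - 1)^(1/6)


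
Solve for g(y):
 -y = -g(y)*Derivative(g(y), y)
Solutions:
 g(y) = -sqrt(C1 + y^2)
 g(y) = sqrt(C1 + y^2)


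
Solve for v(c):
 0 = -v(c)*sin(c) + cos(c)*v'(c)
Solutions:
 v(c) = C1/cos(c)


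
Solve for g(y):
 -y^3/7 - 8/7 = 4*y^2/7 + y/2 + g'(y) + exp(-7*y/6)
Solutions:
 g(y) = C1 - y^4/28 - 4*y^3/21 - y^2/4 - 8*y/7 + 6*exp(-7*y/6)/7


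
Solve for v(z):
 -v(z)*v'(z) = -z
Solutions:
 v(z) = -sqrt(C1 + z^2)
 v(z) = sqrt(C1 + z^2)


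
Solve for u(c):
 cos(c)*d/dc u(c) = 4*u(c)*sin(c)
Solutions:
 u(c) = C1/cos(c)^4


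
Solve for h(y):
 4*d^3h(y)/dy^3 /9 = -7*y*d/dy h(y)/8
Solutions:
 h(y) = C1 + Integral(C2*airyai(-126^(1/3)*y/4) + C3*airybi(-126^(1/3)*y/4), y)


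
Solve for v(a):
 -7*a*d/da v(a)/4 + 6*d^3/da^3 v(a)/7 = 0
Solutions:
 v(a) = C1 + Integral(C2*airyai(21^(2/3)*a/6) + C3*airybi(21^(2/3)*a/6), a)


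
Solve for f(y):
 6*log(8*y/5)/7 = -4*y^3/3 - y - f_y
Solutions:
 f(y) = C1 - y^4/3 - y^2/2 - 6*y*log(y)/7 - 18*y*log(2)/7 + 6*y/7 + 6*y*log(5)/7


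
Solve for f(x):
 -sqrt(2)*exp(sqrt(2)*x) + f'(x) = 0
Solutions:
 f(x) = C1 + exp(sqrt(2)*x)


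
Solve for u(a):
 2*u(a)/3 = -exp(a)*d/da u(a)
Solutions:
 u(a) = C1*exp(2*exp(-a)/3)


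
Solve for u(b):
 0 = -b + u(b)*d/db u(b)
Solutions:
 u(b) = -sqrt(C1 + b^2)
 u(b) = sqrt(C1 + b^2)


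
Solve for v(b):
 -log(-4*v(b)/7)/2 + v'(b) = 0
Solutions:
 -2*Integral(1/(log(-_y) - log(7) + 2*log(2)), (_y, v(b))) = C1 - b


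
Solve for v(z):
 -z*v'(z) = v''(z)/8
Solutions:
 v(z) = C1 + C2*erf(2*z)
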